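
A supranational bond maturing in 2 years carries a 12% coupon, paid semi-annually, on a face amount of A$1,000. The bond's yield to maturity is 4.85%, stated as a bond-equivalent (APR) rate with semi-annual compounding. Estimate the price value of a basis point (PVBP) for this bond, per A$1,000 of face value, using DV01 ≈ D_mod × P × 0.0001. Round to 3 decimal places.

A$0.205

Periodic yield y = 0.02425.
  t   CF        PV=CF/(1+0.02425)^t    t·PV
  1        60.00        58.5794        58.5794
  2        60.00        57.1925       114.3851
  3        60.00        55.8384       167.5153
  4     1,060.00       963.1235     3,852.4940
  Σ                  1,134.7339     4,192.9738
P = 1,134.7339; D_Mac = 3.69512 half-year periods = 1.84756 yrs; D_mod = 1.80382 yrs.
DV01 ≈ 1.80382 × 1,134.7339 × 0.0001 = 0.204685.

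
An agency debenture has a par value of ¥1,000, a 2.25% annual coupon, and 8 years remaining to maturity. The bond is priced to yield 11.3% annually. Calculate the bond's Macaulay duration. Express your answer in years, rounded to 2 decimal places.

Periodic yield y = 0.113. Discount each cash flow and weight by its year:
  t   CF        PV=CF/(1+0.113)^t    t·PV
  1        22.50        20.2156        20.2156
  2        22.50        18.1632        36.3264
  3        22.50        16.3191        48.9574
  4        22.50        14.6623        58.6492
  5        22.50        13.1737        65.8683
  6        22.50        11.8362        71.0171
  7        22.50        10.6345        74.4414
  8     1,022.50       434.2122     3,473.6974
  Σ                    539.2168     3,849.1728
Price P = Σ PV = 539.2168.
Macaulay duration = Σ(t·PV) / P = 3,849.1728 / 539.2168 = 7.13845 years.

7.14 years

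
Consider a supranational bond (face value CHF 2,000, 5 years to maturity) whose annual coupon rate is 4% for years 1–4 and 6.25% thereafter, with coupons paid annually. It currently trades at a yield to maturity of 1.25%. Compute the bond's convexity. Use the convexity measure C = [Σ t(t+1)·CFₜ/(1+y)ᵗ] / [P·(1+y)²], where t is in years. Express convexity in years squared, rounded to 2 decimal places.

26.63

With y = 0.0125:
  t   CF        PV=CF/(1+0.0125)^t    t·PV        t(t+1)·PV
  1        80.00        79.0123        79.0123         158.0247
  2        80.00        78.0369       156.0738         468.2213
  3        80.00        77.0735       231.2204         924.8816
  4        80.00        76.1219       304.4878       1,522.4388
  5     2,125.00     1,997.0263     9,985.1313      59,910.7877
  Σ                  2,307.2709    10,755.9256      62,984.3541
P = 2,307.2709.
Convexity = Σ t(t+1)·PV / [P·(1+y)²] = 62,984.3541 / (2,307.2709 × 1.025156) = 26.62834.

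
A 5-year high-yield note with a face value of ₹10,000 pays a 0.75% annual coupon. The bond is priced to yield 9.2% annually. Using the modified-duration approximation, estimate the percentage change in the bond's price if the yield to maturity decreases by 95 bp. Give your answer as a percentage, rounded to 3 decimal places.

+4.268%

Periodic yield y = 0.092. Modified duration first:
  t   CF        PV=CF/(1+0.092)^t    t·PV
  1        75.00        68.6813        68.6813
  2        75.00        62.8950       125.7900
  3        75.00        57.5961       172.7884
  4        75.00        52.7437       210.9749
  5    10,075.00     6,488.3141    32,441.5703
  Σ                  6,730.2302    33,019.8048
P = 6,730.2302; D_Mac = 4.90619 yrs; D_mod = 4.90619/(1+0.092) = 4.49285 yrs.
ΔP/P ≈ -D_mod · Δy = -4.49285 × (-0.0095) = +0.042682 = +4.2682%.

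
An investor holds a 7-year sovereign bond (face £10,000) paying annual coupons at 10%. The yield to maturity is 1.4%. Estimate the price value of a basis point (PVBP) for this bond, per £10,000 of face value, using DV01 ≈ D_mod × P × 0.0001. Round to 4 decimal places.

Periodic yield y = 0.014.
  t   CF        PV=CF/(1+0.014)^t    t·PV
  1     1,000.00       986.1933       986.1933
  2     1,000.00       972.5772     1,945.1544
  3     1,000.00       959.1491     2,877.4474
  4     1,000.00       945.9064     3,783.6257
  5     1,000.00       932.8466     4,664.2329
  6     1,000.00       919.9670     5,519.8023
  7    11,000.00     9,979.9186    69,859.4304
  Σ                 15,696.5583    89,635.8864
P = 15,696.5583; D_Mac = 5.71054 yrs; D_mod = 5.63170 yrs.
DV01 ≈ 5.63170 × 15,696.5583 × 0.0001 = 8.839831.

£8.8398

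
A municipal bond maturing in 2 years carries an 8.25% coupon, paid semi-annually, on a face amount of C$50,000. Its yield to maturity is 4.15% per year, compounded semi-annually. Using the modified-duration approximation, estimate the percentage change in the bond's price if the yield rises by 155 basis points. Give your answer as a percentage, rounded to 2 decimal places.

-2.87%

Periodic yield y = 0.02075. Modified duration first:
  t   CF        PV=CF/(1+0.02075)^t    t·PV
  1     2,062.50     2,020.5731     2,020.5731
  2     2,062.50     1,979.4985     3,958.9970
  3     2,062.50     1,939.2589     5,817.7767
  4    52,062.50    47,956.4983   191,825.9933
  Σ                 53,895.8288   203,623.3401
P = 53,895.8288; D_Mac = 3.77809 half-year periods = 1.88905 yrs; D_mod = 1.88905/(1+0.02075) = 1.85064 yrs.
ΔP/P ≈ -D_mod · Δy = -1.85064 × (+0.0155) = -0.028685 = -2.8685%.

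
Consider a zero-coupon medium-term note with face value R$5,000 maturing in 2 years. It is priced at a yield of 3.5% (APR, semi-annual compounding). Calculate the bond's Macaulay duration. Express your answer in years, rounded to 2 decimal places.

2.00 years

A zero-coupon bond has a single cash flow at maturity, so its Macaulay duration equals its maturity: 2 years.
(Equivalently: 4 semi-annual periods ÷ 2 = 2 years.)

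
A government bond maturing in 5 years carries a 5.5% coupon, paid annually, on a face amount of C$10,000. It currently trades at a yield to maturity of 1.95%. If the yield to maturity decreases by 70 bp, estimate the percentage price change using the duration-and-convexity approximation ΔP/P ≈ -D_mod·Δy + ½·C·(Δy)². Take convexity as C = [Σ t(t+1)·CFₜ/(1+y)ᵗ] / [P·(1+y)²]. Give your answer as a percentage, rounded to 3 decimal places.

+3.184%

With y = 0.0195:
  t   CF        PV=CF/(1+0.0195)^t    t·PV        t(t+1)·PV
  1       550.00       539.4801       539.4801       1,078.9603
  2       550.00       529.1615     1,058.3230       3,174.9689
  3       550.00       519.0402     1,557.1206       6,228.4825
  4       550.00       509.1125     2,036.4500      10,182.2502
  5    10,550.00     9,578.9148    47,894.5738     287,367.4431
  Σ                 11,675.7091    53,085.9476     308,032.1050
P = 11,675.7091; D_Mac = 4.54670 yrs; D_mod = 4.45974 yrs; C = 25.38273.
Duration effect: -4.45974 × (-0.007) = +0.031218
Convexity effect: 0.5 × 25.38273 × (-0.007)² = +0.0006219
ΔP/P ≈ +0.031218 + 0.0006219 = +0.031840 = +3.1840%.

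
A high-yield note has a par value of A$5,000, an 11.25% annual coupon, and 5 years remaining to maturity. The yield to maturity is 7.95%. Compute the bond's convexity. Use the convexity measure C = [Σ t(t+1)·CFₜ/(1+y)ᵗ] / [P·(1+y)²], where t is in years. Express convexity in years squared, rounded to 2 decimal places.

With y = 0.0795:
  t   CF        PV=CF/(1+0.0795)^t    t·PV        t(t+1)·PV
  1       562.50       521.0746       521.0746       1,042.1491
  2       562.50       482.6999       965.3999       2,896.1996
  3       562.50       447.1514     1,341.4542       5,365.8167
  4       562.50       414.2208     1,656.8833       8,284.4167
  5     5,562.50     3,794.5195    18,972.5976     113,835.5854
  Σ                  5,659.6662    23,457.4095     131,424.1675
P = 5,659.6662.
Convexity = Σ t(t+1)·PV / [P·(1+y)²] = 131,424.1675 / (5,659.6662 × 1.165320) = 19.92687.

19.93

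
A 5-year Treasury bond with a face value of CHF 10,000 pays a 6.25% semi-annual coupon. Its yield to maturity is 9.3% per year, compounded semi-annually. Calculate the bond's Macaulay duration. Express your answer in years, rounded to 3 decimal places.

Periodic yield y = 0.0465. Discount each cash flow and weight by its period:
  t   CF        PV=CF/(1+0.0465)^t    t·PV
  1       312.50       298.6144       298.6144
  2       312.50       285.3458       570.6917
  3       312.50       272.6668       818.0005
  4       312.50       260.5512     1,042.2048
  5       312.50       248.9739     1,244.8696
  6       312.50       237.9111     1,427.4663
  7       312.50       227.3398     1,591.3783
  8       312.50       217.2382     1,737.9055
  9       312.50       207.5855     1,868.2691
  10   10,312.50     6,545.9342    65,459.3419
  Σ                  8,802.1609    76,058.7422
Price P = Σ PV = 8,802.1609.
Macaulay duration = Σ(t·PV) / P = 76,058.7422 / 8,802.1609 = 8.64092 half-year periods.
In years: 8.64092 / 2 = 4.32046 years.

4.320 years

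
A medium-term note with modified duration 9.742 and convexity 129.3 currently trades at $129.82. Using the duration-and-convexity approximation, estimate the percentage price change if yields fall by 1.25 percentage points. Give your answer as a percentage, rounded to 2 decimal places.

Duration effect: -D_mod·Δy = -9.742 × (-0.0125) = +0.121775
Convexity effect: ½·C·(Δy)² = 0.5 × 129.3 × (-0.0125)² = +0.0101015625
ΔP/P ≈ +0.121775 + 0.0101015625 = +0.1318765625
= +13.18765625%.

+13.19%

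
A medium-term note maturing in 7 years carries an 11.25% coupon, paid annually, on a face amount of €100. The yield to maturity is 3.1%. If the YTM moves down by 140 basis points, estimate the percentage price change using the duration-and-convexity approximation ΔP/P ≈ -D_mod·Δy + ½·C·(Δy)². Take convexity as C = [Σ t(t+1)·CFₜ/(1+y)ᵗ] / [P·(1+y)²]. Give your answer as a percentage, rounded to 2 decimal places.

With y = 0.031:
  t   CF        PV=CF/(1+0.031)^t    t·PV        t(t+1)·PV
  1        11.25        10.9117        10.9117          21.8235
  2        11.25        10.5836        21.1673          63.5019
  3        11.25        10.2654        30.7962         123.1850
  4        11.25         9.9568        39.8270         199.1351
  5        11.25         9.6574        48.2869         289.7213
  6        11.25         9.3670        56.2020         393.4140
  7       111.25        89.8441       628.9084       5,031.2673
  Σ                    150.5860       836.0996       6,122.0480
P = 150.5860; D_Mac = 5.55231 yrs; D_mod = 5.38536 yrs; C = 38.24678.
Duration effect: -5.38536 × (-0.014) = +0.075395
Convexity effect: 0.5 × 38.24678 × (-0.014)² = +0.0037482
ΔP/P ≈ +0.075395 + 0.0037482 = +0.079143 = +7.9143%.

+7.91%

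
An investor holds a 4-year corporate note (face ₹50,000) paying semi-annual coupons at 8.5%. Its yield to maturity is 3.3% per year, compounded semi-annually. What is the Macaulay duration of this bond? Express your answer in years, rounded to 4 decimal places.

3.5251 years

Periodic yield y = 0.0165. Discount each cash flow and weight by its period:
  t   CF        PV=CF/(1+0.0165)^t    t·PV
  1     2,125.00     2,090.5066     2,090.5066
  2     2,125.00     2,056.5732     4,113.1464
  3     2,125.00     2,023.1905     6,069.5716
  4     2,125.00     1,990.3498     7,961.3991
  5     2,125.00     1,958.0421     9,790.2104
  6     2,125.00     1,926.2588    11,557.5528
  7     2,125.00     1,894.9914    13,264.9401
  8    52,125.00    45,728.5051   365,828.0408
  Σ                 59,668.4176   420,675.3678
Price P = Σ PV = 59,668.4176.
Macaulay duration = Σ(t·PV) / P = 420,675.3678 / 59,668.4176 = 7.05022 half-year periods.
In years: 7.05022 / 2 = 3.52511 years.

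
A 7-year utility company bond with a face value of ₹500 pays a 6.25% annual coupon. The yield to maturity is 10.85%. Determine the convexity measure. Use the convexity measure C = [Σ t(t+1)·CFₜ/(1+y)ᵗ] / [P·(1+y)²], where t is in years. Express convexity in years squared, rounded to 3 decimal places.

With y = 0.1085:
  t   CF        PV=CF/(1+0.1085)^t    t·PV        t(t+1)·PV
  1        31.25        28.1912        28.1912          56.3825
  2        31.25        25.4319        50.8638         152.5913
  3        31.25        22.9426        68.8278         275.3114
  4        31.25        20.6970        82.7880         413.9398
  5        31.25        18.6712        93.3559         560.1351
  6        31.25        16.8436       101.0618         707.4327
  7       531.25       258.3147     1,808.2026      14,465.6212
  Σ                    391.0922     2,233.2912      16,631.4140
P = 391.0922.
Convexity = Σ t(t+1)·PV / [P·(1+y)²] = 16,631.4140 / (391.0922 × 1.228772) = 34.60817.

34.608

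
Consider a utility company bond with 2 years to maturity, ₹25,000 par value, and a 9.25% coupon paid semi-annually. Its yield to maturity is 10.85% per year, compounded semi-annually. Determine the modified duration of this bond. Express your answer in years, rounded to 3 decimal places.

1.773 years

Periodic yield y = 0.05425. First find Macaulay duration:
  t   CF        PV=CF/(1+0.05425)^t    t·PV
  1     1,156.25     1,096.7512     1,096.7512
  2     1,156.25     1,040.3142     2,080.6284
  3     1,156.25       986.7813     2,960.3439
  4    26,156.25    21,173.9089    84,695.6357
  Σ                 24,297.7557    90,833.3593
P = 24,297.7557; Macaulay duration = 90,833.3593 / 24,297.7557 = 3.73834 half-year periods = 1.86917 years.
Modified duration = D_Mac / (1 + y) = 1.86917 / 1.05425 = 1.77299 years.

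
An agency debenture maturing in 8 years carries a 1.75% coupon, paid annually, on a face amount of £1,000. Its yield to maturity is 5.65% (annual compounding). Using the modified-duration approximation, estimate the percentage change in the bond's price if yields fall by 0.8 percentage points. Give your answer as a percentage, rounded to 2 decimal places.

+5.64%

Periodic yield y = 0.0565. Modified duration first:
  t   CF        PV=CF/(1+0.0565)^t    t·PV
  1        17.50        16.5641        16.5641
  2        17.50        15.6783        31.3566
  3        17.50        14.8399        44.5196
  4        17.50        14.0462        56.1850
  5        17.50        13.2951        66.4753
  6        17.50        12.5841        75.5044
  7        17.50        11.9111        83.3776
  8     1,017.50       655.5086     5,244.0690
  Σ                    754.4274     5,618.0516
P = 754.4274; D_Mac = 7.44678 yrs; D_mod = 7.44678/(1+0.0565) = 7.04853 yrs.
ΔP/P ≈ -D_mod · Δy = -7.04853 × (-0.008) = +0.056388 = +5.6388%.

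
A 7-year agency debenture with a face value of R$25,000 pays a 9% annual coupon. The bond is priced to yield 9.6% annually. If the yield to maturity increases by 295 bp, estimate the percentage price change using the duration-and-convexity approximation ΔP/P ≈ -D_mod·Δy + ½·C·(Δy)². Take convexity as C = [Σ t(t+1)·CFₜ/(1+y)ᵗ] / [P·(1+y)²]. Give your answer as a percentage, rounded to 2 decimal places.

With y = 0.096:
  t   CF        PV=CF/(1+0.096)^t    t·PV        t(t+1)·PV
  1     2,250.00     2,052.9197     2,052.9197       4,105.8394
  2     2,250.00     1,873.1019     3,746.2038      11,238.6115
  3     2,250.00     1,709.0346     5,127.1038      20,508.4152
  4     2,250.00     1,559.3381     6,237.3526      31,186.7628
  5     2,250.00     1,422.7538     7,113.7689      42,682.6133
  6     2,250.00     1,298.1330     7,788.7981      54,521.5864
  7    27,250.00    14,344.7382   100,413.1676     803,305.3411
  Σ                 24,260.0194   132,479.3145     967,549.1698
P = 24,260.0194; D_Mac = 5.46081 yrs; D_mod = 4.98249 yrs; C = 33.20174.
Duration effect: -4.98249 × (+0.0295) = -0.146983
Convexity effect: 0.5 × 33.20174 × (0.0295)² = +0.0144469
ΔP/P ≈ -0.146983 + 0.0144469 = -0.132537 = -13.2537%.

-13.25%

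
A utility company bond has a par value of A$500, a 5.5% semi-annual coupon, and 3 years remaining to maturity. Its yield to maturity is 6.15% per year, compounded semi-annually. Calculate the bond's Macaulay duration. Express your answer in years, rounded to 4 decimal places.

2.8042 years

Periodic yield y = 0.03075. Discount each cash flow and weight by its period:
  t   CF        PV=CF/(1+0.03075)^t    t·PV
  1        13.75        13.3398        13.3398
  2        13.75        12.9418        25.8837
  3        13.75        12.5558        37.6673
  4        13.75        12.1812        48.7247
  5        13.75        11.8178        59.0889
  6       513.75       428.3826     2,570.2953
  Σ                    491.2189     2,754.9997
Price P = Σ PV = 491.2189.
Macaulay duration = Σ(t·PV) / P = 2,754.9997 / 491.2189 = 5.60850 half-year periods.
In years: 5.60850 / 2 = 2.80425 years.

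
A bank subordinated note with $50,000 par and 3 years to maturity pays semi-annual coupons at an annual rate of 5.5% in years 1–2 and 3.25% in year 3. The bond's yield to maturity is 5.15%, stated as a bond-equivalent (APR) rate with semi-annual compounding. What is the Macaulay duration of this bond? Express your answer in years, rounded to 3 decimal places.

Periodic yield y = 0.02575. Discount each cash flow and weight by its period:
  t   CF        PV=CF/(1+0.02575)^t    t·PV
  1     1,375.00     1,340.4826     1,340.4826
  2     1,375.00     1,306.8317     2,613.6633
  3     1,375.00     1,274.0255     3,822.0765
  4     1,375.00     1,242.0429     4,968.1716
  5       812.50       715.5101     3,577.5503
  6    50,812.50    43,623.5906   261,741.5437
  Σ                 49,502.4833   278,063.4880
Price P = Σ PV = 49,502.4833.
Macaulay duration = Σ(t·PV) / P = 278,063.4880 / 49,502.4833 = 5.61716 half-year periods.
In years: 5.61716 / 2 = 2.80858 years.

2.809 years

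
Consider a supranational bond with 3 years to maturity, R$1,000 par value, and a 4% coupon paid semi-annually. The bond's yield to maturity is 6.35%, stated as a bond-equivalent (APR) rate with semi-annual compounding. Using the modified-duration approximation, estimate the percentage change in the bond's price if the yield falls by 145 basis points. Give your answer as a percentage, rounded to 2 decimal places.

+4.01%

Periodic yield y = 0.03175. Modified duration first:
  t   CF        PV=CF/(1+0.03175)^t    t·PV
  1        20.00        19.3845        19.3845
  2        20.00        18.7880        37.5760
  3        20.00        18.2099        54.6296
  4        20.00        17.6495        70.5979
  5        20.00        17.1064        85.5318
  6     1,020.00       845.5773     5,073.4637
  Σ                    936.7155     5,341.1836
P = 936.7155; D_Mac = 5.70203 half-year periods = 2.85102 yrs; D_mod = 2.85102/(1+0.03175) = 2.76328 yrs.
ΔP/P ≈ -D_mod · Δy = -2.76328 × (-0.0145) = +0.040068 = +4.0068%.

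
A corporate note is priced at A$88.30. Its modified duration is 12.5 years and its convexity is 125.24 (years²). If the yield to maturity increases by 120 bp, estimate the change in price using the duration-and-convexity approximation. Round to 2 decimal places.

-A$12.45

Duration effect: -D_mod·Δy = -12.5 × (+0.012) = -0.150000
Convexity effect: ½·C·(Δy)² = 0.5 × 125.24 × (0.012)² = +0.00901728
ΔP/P ≈ -0.150000 + 0.00901728 = -0.14098272
ΔP ≈ 88.30 × (-0.14098272) = -12.448774176.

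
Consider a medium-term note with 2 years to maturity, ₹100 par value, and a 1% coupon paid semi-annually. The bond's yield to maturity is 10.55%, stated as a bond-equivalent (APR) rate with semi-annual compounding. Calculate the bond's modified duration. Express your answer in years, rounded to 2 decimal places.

Periodic yield y = 0.05275. First find Macaulay duration:
  t   CF        PV=CF/(1+0.05275)^t    t·PV
  1         0.50         0.4749         0.4749
  2         0.50         0.4511         0.9023
  3         0.50         0.4285         1.2856
  4       100.50        81.8211       327.2842
  Σ                     83.1757       329.9471
P = 83.1757; Macaulay duration = 329.9471 / 83.1757 = 3.96687 half-year periods = 1.98343 years.
Modified duration = D_Mac / (1 + y) = 1.98343 / 1.05275 = 1.88405 years.

1.88 years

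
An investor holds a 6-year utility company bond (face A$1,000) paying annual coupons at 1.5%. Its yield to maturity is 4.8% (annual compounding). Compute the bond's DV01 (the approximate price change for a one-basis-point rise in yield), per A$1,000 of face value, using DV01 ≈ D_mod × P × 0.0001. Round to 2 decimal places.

Periodic yield y = 0.048.
  t   CF        PV=CF/(1+0.048)^t    t·PV
  1        15.00        14.3130        14.3130
  2        15.00        13.6574        27.3148
  3        15.00        13.0319        39.0957
  4        15.00        12.4350        49.7400
  5        15.00        11.8655        59.3273
  6     1,015.00       766.1227     4,596.7364
  Σ                    831.4255     4,786.5272
P = 831.4255; D_Mac = 5.75701 yrs; D_mod = 5.49333 yrs.
DV01 ≈ 5.49333 × 831.4255 × 0.0001 = 0.456730.

A$0.46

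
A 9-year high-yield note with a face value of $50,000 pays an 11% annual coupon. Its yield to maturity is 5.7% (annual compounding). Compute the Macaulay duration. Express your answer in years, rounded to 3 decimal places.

6.575 years

Periodic yield y = 0.057. Discount each cash flow and weight by its year:
  t   CF        PV=CF/(1+0.057)^t    t·PV
  1     5,500.00     5,203.4059     5,203.4059
  2     5,500.00     4,922.8059     9,845.6119
  3     5,500.00     4,657.3377    13,972.0130
  4     5,500.00     4,406.1851    17,624.7405
  5     5,500.00     4,168.5763    20,842.8814
  6     5,500.00     3,943.7808    23,662.6847
  7     5,500.00     3,731.1076    26,117.7535
  8     5,500.00     3,529.9032    28,239.2253
  9    55,500.00    33,699.0841   303,291.7568
  Σ                 68,262.1866   448,800.0729
Price P = Σ PV = 68,262.1866.
Macaulay duration = Σ(t·PV) / P = 448,800.0729 / 68,262.1866 = 6.57465 years.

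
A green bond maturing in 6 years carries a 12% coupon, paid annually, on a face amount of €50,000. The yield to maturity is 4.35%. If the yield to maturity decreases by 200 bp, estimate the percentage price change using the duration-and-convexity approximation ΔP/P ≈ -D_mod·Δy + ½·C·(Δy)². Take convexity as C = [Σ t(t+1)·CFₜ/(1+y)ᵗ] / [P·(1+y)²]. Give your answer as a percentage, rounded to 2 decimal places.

+9.83%

With y = 0.0435:
  t   CF        PV=CF/(1+0.0435)^t    t·PV        t(t+1)·PV
  1     6,000.00     5,749.8802     5,749.8802      11,499.7604
  2     6,000.00     5,510.1871    11,020.3741      33,061.1224
  3     6,000.00     5,280.4859    15,841.4578      63,365.8312
  4     6,000.00     5,060.3603    20,241.4411     101,207.2053
  5     6,000.00     4,849.4109    24,247.0544     145,482.3267
  6    56,000.00    43,374.3827   260,246.2960   1,821,724.0717
  Σ                 69,824.7070   337,346.5036   2,176,340.3177
P = 69,824.7070; D_Mac = 4.83133 yrs; D_mod = 4.62993 yrs; C = 28.62416.
Duration effect: -4.62993 × (-0.02) = +0.092599
Convexity effect: 0.5 × 28.62416 × (-0.02)² = +0.0057248
ΔP/P ≈ +0.092599 + 0.0057248 = +0.098323 = +9.8323%.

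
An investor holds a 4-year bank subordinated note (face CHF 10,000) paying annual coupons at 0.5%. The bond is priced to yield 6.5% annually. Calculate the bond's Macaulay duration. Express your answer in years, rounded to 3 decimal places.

Periodic yield y = 0.065. Discount each cash flow and weight by its year:
  t   CF        PV=CF/(1+0.065)^t    t·PV
  1        50.00        46.9484        46.9484
  2        50.00        44.0830        88.1659
  3        50.00        41.3925       124.1774
  4    10,050.00     7,812.0971    31,248.3883
  Σ                  7,944.5208    31,507.6799
Price P = Σ PV = 7,944.5208.
Macaulay duration = Σ(t·PV) / P = 31,507.6799 / 7,944.5208 = 3.96596 years.

3.966 years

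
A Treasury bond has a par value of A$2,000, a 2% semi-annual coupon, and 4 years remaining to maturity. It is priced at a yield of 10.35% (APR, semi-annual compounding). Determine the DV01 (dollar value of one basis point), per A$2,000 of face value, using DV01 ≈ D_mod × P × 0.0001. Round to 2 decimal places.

A$0.53

Periodic yield y = 0.05175.
  t   CF        PV=CF/(1+0.05175)^t    t·PV
  1        20.00        19.0159        19.0159
  2        20.00        18.0803        36.1605
  3        20.00        17.1907        51.5720
  4        20.00        16.3448        65.3792
  5        20.00        15.5406        77.7029
  6        20.00        14.7759        88.6556
  7        20.00        14.0489        98.3423
  8     2,020.00     1,349.1219    10,792.9755
  Σ                  1,464.1190    11,229.8040
P = 1,464.1190; D_Mac = 7.67001 half-year periods = 3.83500 yrs; D_mod = 3.64631 yrs.
DV01 ≈ 3.64631 × 1,464.1190 × 0.0001 = 0.533863.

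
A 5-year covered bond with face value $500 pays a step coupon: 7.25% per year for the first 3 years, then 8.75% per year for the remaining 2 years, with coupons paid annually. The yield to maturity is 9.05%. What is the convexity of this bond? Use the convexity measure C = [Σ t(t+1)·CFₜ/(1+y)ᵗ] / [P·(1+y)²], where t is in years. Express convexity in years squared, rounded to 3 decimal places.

With y = 0.0905:
  t   CF        PV=CF/(1+0.0905)^t    t·PV        t(t+1)·PV
  1        36.25        33.2416        33.2416          66.4833
  2        36.25        30.4829        60.9659         182.8976
  3        36.25        27.9532        83.8595         335.4380
  4        43.75        30.9368       123.7472         618.7360
  5       543.75       352.5908     1,762.9538      10,577.7226
  Σ                    475.2053     2,064.7680      11,781.2774
P = 475.2053.
Convexity = Σ t(t+1)·PV / [P·(1+y)²] = 11,781.2774 / (475.2053 × 1.189190) = 20.84778.

20.848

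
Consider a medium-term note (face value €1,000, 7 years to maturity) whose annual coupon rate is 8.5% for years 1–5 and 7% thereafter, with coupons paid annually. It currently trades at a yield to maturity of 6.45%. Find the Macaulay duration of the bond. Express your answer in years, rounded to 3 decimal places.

Periodic yield y = 0.0645. Discount each cash flow and weight by its year:
  t   CF        PV=CF/(1+0.0645)^t    t·PV
  1        85.00        79.8497        79.8497
  2        85.00        75.0115       150.0229
  3        85.00        70.4664       211.3991
  4        85.00        66.1967       264.7868
  5        85.00        62.1857       310.9285
  6        70.00        48.1087       288.6525
  7     1,070.00       690.8188     4,835.7313
  Σ                  1,092.6374     6,141.3708
Price P = Σ PV = 1,092.6374.
Macaulay duration = Σ(t·PV) / P = 6,141.3708 / 1,092.6374 = 5.62069 years.

5.621 years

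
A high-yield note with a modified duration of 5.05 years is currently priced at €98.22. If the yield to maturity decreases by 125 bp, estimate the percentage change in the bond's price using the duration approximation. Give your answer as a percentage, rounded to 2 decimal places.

+6.31%

Duration approximation: ΔP/P ≈ -D_mod · Δy = -5.05 × (-0.0125) = +0.063125.
As a percentage: +6.3125%.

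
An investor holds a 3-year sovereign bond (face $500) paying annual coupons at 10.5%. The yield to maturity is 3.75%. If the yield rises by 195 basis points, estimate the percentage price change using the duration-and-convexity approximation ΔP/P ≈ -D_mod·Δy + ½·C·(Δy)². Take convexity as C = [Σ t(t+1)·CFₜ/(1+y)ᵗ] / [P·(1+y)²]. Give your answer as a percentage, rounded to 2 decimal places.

-4.98%

With y = 0.0375:
  t   CF        PV=CF/(1+0.0375)^t    t·PV        t(t+1)·PV
  1        52.50        50.6024        50.6024         101.2048
  2        52.50        48.7734        97.5468         292.6404
  3       552.50       494.7297     1,484.1890       5,936.7562
  Σ                    594.1055     1,632.3383       6,330.6014
P = 594.1055; D_Mac = 2.74756 yrs; D_mod = 2.64825 yrs; C = 9.89932.
Duration effect: -2.64825 × (+0.0195) = -0.051641
Convexity effect: 0.5 × 9.89932 × (0.0195)² = +0.0018821
ΔP/P ≈ -0.051641 + 0.0018821 = -0.049759 = -4.9759%.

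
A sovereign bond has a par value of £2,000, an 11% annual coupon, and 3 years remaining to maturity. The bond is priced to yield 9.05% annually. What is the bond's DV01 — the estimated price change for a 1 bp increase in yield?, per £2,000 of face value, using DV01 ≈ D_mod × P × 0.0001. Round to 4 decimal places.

£0.5234

Periodic yield y = 0.0905.
  t   CF        PV=CF/(1+0.0905)^t    t·PV
  1       220.00       201.7423       201.7423
  2       220.00       184.9998       369.9997
  3     2,220.00     1,711.8904     5,135.6713
  Σ                  2,098.6326     5,707.4133
P = 2,098.6326; D_Mac = 2.71959 yrs; D_mod = 2.49389 yrs.
DV01 ≈ 2.49389 × 2,098.6326 × 0.0001 = 0.523376.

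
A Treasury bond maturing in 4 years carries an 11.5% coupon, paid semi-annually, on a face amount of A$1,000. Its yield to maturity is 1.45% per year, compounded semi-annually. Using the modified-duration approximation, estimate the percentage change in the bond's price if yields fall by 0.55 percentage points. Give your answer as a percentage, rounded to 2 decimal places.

+1.87%

Periodic yield y = 0.00725. Modified duration first:
  t   CF        PV=CF/(1+0.00725)^t    t·PV
  1        57.50        57.0861        57.0861
  2        57.50        56.6752       113.3505
  3        57.50        56.2673       168.8019
  4        57.50        55.8623       223.4492
  5        57.50        55.4602       277.3010
  6        57.50        55.0610       330.3661
  7        57.50        54.6647       382.6528
  8     1,057.50       998.1186     7,984.9491
  Σ                  1,389.1955     9,537.9567
P = 1,389.1955; D_Mac = 6.86581 half-year periods = 3.43291 yrs; D_mod = 3.43291/(1+0.00725) = 3.40820 yrs.
ΔP/P ≈ -D_mod · Δy = -3.40820 × (-0.0055) = +0.018745 = +1.8745%.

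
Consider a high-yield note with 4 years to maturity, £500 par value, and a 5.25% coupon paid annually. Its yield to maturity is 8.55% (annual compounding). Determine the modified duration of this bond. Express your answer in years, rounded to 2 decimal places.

Periodic yield y = 0.0855. First find Macaulay duration:
  t   CF        PV=CF/(1+0.0855)^t    t·PV
  1        26.25        24.1824        24.1824
  2        26.25        22.2777        44.5553
  3        26.25        20.5230        61.5689
  4       526.25       379.0293     1,516.1172
  Σ                    446.0123     1,646.4238
P = 446.0123; Macaulay duration = 1,646.4238 / 446.0123 = 3.69143 years.
Modified duration = D_Mac / (1 + y) = 3.69143 / 1.0855 = 3.40067 years.

3.40 years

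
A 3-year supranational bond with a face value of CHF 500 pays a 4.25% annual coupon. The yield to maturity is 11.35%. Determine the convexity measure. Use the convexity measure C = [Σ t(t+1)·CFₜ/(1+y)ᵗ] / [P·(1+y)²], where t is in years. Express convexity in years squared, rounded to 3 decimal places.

9.106

With y = 0.1135:
  t   CF        PV=CF/(1+0.1135)^t    t·PV        t(t+1)·PV
  1        21.25        19.0840        19.0840          38.1679
  2        21.25        17.1387        34.2774         102.8323
  3       521.25       377.5508     1,132.6524       4,530.6097
  Σ                    413.7735     1,186.0138       4,671.6100
P = 413.7735.
Convexity = Σ t(t+1)·PV / [P·(1+y)²] = 4,671.6100 / (413.7735 × 1.239882) = 9.10591.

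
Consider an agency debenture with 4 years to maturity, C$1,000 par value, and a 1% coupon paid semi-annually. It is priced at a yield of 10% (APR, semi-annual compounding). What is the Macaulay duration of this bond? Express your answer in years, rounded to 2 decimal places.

3.91 years

Periodic yield y = 0.05. Discount each cash flow and weight by its period:
  t   CF        PV=CF/(1+0.05)^t    t·PV
  1         5.00         4.7619         4.7619
  2         5.00         4.5351         9.0703
  3         5.00         4.3192        12.9576
  4         5.00         4.1135        16.4540
  5         5.00         3.9176        19.5882
  6         5.00         3.7311        22.3865
  7         5.00         3.5534        24.8738
  8     1,005.00       680.2236     5,441.7885
  Σ                    709.1554     5,551.8807
Price P = Σ PV = 709.1554.
Macaulay duration = Σ(t·PV) / P = 5,551.8807 / 709.1554 = 7.82886 half-year periods.
In years: 7.82886 / 2 = 3.91443 years.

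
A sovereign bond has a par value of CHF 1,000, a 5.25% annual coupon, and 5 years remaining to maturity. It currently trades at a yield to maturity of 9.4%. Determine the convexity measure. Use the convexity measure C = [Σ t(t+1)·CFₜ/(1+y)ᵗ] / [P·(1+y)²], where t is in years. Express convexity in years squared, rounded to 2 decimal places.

With y = 0.094:
  t   CF        PV=CF/(1+0.094)^t    t·PV        t(t+1)·PV
  1        52.50        47.9890        47.9890          95.9781
  2        52.50        43.8657        87.7313         263.1940
  3        52.50        40.0966       120.2897         481.1590
  4        52.50        36.6514       146.6054         733.0271
  5     1,052.50       671.6384     3,358.1918      20,149.1509
  Σ                    840.2410     3,760.8073      21,722.5089
P = 840.2410.
Convexity = Σ t(t+1)·PV / [P·(1+y)²] = 21,722.5089 / (840.2410 × 1.196836) = 21.60088.

21.60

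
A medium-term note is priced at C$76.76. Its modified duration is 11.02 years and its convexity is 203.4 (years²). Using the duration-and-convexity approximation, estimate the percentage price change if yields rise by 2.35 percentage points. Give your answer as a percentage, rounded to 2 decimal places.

-20.28%

Duration effect: -D_mod·Δy = -11.02 × (+0.0235) = -0.258970
Convexity effect: ½·C·(Δy)² = 0.5 × 203.4 × (0.0235)² = +0.056163825
ΔP/P ≈ -0.258970 + 0.056163825 = -0.202806175
= -20.2806175%.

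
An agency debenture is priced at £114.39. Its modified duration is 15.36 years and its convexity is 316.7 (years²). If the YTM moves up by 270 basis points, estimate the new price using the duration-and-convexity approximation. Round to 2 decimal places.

£80.16

Duration effect: -D_mod·Δy = -15.36 × (+0.027) = -0.414720
Convexity effect: ½·C·(Δy)² = 0.5 × 316.7 × (0.027)² = +0.11543715
ΔP/P ≈ -0.414720 + 0.11543715 = -0.29928285
New price ≈ 114.39 × (1 - 0.29928285) = 80.1550347885.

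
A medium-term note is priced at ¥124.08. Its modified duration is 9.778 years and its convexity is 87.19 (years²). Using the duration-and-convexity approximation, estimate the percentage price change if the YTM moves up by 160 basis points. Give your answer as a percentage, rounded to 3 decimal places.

Duration effect: -D_mod·Δy = -9.778 × (+0.016) = -0.156448
Convexity effect: ½·C·(Δy)² = 0.5 × 87.19 × (0.016)² = +0.01116032
ΔP/P ≈ -0.156448 + 0.01116032 = -0.14528768
= -14.528768%.

-14.529%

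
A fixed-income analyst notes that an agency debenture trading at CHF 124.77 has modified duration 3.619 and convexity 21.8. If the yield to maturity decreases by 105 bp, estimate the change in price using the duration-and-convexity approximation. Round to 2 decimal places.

+CHF 4.89

Duration effect: -D_mod·Δy = -3.619 × (-0.0105) = +0.0379995
Convexity effect: ½·C·(Δy)² = 0.5 × 21.8 × (-0.0105)² = +0.001201725
ΔP/P ≈ +0.0379995 + 0.001201725 = +0.039201225
ΔP ≈ 124.77 × (+0.039201225) = +4.89113684325.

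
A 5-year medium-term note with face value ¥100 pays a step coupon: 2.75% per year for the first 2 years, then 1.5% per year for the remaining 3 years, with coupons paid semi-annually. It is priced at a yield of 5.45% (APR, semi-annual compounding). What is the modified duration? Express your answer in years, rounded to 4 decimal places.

4.5919 years

Periodic yield y = 0.02725. First find Macaulay duration:
  t   CF        PV=CF/(1+0.02725)^t    t·PV
  1        1.375         1.3385         1.3385
  2        1.375         1.3030         2.6060
  3        1.375         1.2685         3.8054
  4        1.375         1.2348         4.9392
  5        0.750         0.6557         3.2783
  6        0.750         0.6383         3.8296
  7        0.750         0.6213         4.3494
  8        0.750         0.6049         4.8388
  9        0.750         0.5888         5.2993
  10     100.750        76.9987       769.9873
  Σ                     85.2525       804.2719
P = 85.2525; Macaulay duration = 804.2719 / 85.2525 = 9.43400 half-year periods = 4.71700 years.
Modified duration = D_Mac / (1 + y) = 4.71700 / 1.02725 = 4.59187 years.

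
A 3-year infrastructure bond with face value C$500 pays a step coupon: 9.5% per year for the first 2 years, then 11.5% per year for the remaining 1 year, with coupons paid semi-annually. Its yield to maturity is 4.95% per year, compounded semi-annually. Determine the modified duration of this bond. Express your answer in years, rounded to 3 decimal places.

Periodic yield y = 0.02475. First find Macaulay duration:
  t   CF        PV=CF/(1+0.02475)^t    t·PV
  1        23.75        23.1764        23.1764
  2        23.75        22.6166        45.2332
  3        23.75        22.0704        66.2111
  4        23.75        21.5373        86.1493
  5        28.75        25.4418       127.2091
  6       528.75       456.6073     2,739.6436
  Σ                    571.4498     3,087.6228
P = 571.4498; Macaulay duration = 3,087.6228 / 571.4498 = 5.40314 half-year periods = 2.70157 years.
Modified duration = D_Mac / (1 + y) = 2.70157 / 1.02475 = 2.63632 years.

2.636 years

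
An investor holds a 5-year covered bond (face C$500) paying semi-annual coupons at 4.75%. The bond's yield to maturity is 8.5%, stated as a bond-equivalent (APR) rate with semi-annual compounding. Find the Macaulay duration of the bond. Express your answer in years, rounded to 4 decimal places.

4.4579 years

Periodic yield y = 0.0425. Discount each cash flow and weight by its period:
  t   CF        PV=CF/(1+0.0425)^t    t·PV
  1       11.875        11.3909        11.3909
  2       11.875        10.9265        21.8530
  3       11.875        10.4811        31.4432
  4       11.875        10.0538        40.2151
  5       11.875         9.6439        48.2196
  6       11.875         9.2508        55.5045
  7       11.875         8.8736        62.1154
  8       11.875         8.5119        68.0950
  9       11.875         8.1649        73.4838
  10     511.875       337.6007     3,376.0066
  Σ                    424.8979     3,788.3271
Price P = Σ PV = 424.8979.
Macaulay duration = Σ(t·PV) / P = 3,788.3271 / 424.8979 = 8.91585 half-year periods.
In years: 8.91585 / 2 = 4.45793 years.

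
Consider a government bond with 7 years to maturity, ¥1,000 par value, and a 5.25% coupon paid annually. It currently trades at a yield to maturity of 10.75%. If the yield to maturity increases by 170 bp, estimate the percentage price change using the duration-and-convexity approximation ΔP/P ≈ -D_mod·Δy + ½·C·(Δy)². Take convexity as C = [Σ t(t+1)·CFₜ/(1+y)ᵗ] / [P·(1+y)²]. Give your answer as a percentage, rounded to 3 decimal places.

With y = 0.1075:
  t   CF        PV=CF/(1+0.1075)^t    t·PV        t(t+1)·PV
  1        52.50        47.4041        47.4041          94.8081
  2        52.50        42.8028        85.6055         256.8166
  3        52.50        38.6481       115.9443         463.7771
  4        52.50        34.8967       139.5868         697.9340
  5        52.50        31.5094       157.5472         945.2831
  6        52.50        28.4510       170.7057       1,194.9402
  7     1,052.50       515.0104     3,605.0725      28,840.5798
  Σ                    738.7224     4,321.8661      32,494.1390
P = 738.7224; D_Mac = 5.85046 yrs; D_mod = 5.28258 yrs; C = 35.86215.
Duration effect: -5.28258 × (+0.017) = -0.089804
Convexity effect: 0.5 × 35.86215 × (0.017)² = +0.0051821
ΔP/P ≈ -0.089804 + 0.0051821 = -0.084622 = -8.4622%.

-8.462%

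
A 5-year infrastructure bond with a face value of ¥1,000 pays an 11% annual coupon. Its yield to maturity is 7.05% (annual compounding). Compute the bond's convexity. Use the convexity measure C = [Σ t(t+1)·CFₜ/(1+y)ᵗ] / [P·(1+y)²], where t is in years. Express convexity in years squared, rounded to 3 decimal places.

With y = 0.0705:
  t   CF        PV=CF/(1+0.0705)^t    t·PV        t(t+1)·PV
  1       110.00       102.7557       102.7557         205.5114
  2       110.00        95.9885       191.9771         575.9312
  3       110.00        89.6670       269.0010       1,076.0041
  4       110.00        83.7618       335.0472       1,675.2360
  5     1,110.00       789.5681     3,947.8407      23,687.0445
  Σ                  1,161.7412     4,846.6217      27,219.7272
P = 1,161.7412.
Convexity = Σ t(t+1)·PV / [P·(1+y)²] = 27,219.7272 / (1,161.7412 × 1.145970) = 20.44566.

20.446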